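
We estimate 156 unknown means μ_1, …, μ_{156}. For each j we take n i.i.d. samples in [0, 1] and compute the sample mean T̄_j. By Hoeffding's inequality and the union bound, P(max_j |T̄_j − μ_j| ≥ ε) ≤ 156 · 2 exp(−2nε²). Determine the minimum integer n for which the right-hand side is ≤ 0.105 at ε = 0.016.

Need 2·156·exp(−2nε²) ≤ 0.105, i.e. exp(−2nε²) ≤ 0.105/312.
So 2nε² ≥ ln(312/0.105) = 7.996798.
Hence n ≥ 7.996798/(2·0.016²) = 15618.746.
The smallest integer n is 15619.

15619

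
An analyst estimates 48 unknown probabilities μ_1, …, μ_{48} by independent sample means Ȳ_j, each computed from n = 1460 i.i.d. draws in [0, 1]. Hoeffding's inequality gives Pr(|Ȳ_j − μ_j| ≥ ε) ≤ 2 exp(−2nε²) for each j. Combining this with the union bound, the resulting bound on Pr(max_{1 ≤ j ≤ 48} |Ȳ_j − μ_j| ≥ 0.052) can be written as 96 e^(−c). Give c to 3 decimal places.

7.896

Union bound over the 48 events: Pr(max_{1 ≤ j ≤ 48} |Ȳ_j − μ_j| ≥ 0.052) ≤ 48·2·exp(−2nε²) = 96 exp(−2·1460·0.052²).
So c = 2·1460·0.052² = 7.8957.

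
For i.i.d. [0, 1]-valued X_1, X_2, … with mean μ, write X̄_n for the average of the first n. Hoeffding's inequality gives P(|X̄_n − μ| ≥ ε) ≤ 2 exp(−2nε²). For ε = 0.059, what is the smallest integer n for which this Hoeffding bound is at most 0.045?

545

Require 2·exp(−2nε²) ≤ 0.045, i.e. 2nε² ≥ ln(2/0.045) = 3.794240.
So n ≥ 3.794240 / (2·0.059²) = 544.993.
The smallest integer n is 545.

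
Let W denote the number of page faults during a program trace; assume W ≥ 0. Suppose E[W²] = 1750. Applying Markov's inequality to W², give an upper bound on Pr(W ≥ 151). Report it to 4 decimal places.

0.0768

Since W ≥ 0, the event {W ≥ 151} is the same as {W² ≥ 22801}.
Markov's inequality applied to W² gives Pr(W² ≥ 22801) ≤ E[W²]/22801 = 1750/22801 = 0.0768.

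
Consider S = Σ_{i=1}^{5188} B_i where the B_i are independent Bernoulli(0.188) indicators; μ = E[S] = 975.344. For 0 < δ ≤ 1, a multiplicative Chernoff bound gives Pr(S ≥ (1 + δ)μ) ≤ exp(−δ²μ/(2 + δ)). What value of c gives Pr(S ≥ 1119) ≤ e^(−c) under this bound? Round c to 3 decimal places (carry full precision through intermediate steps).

9.854

Write 1119 = (1 + δ)μ, so δ = 1119/975.344 − 1 = 0.1472875…
Then the exponent is δ²μ/(2 + δ) = (1119 − μ)² / (μ·(2 + δ)) = 9.853704.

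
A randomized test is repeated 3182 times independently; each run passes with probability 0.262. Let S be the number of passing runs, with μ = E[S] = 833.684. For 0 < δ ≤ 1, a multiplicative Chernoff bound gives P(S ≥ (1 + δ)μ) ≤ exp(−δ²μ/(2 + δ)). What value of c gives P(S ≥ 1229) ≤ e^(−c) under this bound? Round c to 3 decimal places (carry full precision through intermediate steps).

75.763

Write 1229 = (1 + δ)μ, so δ = 1229/833.684 − 1 = 0.4741797…
Then the exponent is δ²μ/(2 + δ) = (1229 − μ)² / (μ·(2 + δ)) = 75.762812.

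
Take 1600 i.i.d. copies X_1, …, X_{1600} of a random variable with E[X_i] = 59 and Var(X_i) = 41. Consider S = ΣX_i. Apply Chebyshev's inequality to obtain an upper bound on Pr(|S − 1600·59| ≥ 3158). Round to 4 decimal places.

Var(S) = n·Var(X_i) = 1600·41 = 65600.
Chebyshev: Pr(|S − 1600·59| ≥ 3158) ≤ Var(S)/3158² = 65600/9972964 = 0.0066.

0.0066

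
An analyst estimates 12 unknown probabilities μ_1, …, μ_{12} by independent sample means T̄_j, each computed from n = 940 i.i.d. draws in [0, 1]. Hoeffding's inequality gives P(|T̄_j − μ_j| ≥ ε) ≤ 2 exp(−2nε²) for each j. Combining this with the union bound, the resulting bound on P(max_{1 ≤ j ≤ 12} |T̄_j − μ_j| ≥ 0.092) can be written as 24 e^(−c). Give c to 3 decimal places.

Union bound over the 12 events: P(max_{1 ≤ j ≤ 12} |T̄_j − μ_j| ≥ 0.092) ≤ 12·2·exp(−2nε²) = 24 exp(−2·940·0.092²).
So c = 2·940·0.092² = 15.9123.

15.912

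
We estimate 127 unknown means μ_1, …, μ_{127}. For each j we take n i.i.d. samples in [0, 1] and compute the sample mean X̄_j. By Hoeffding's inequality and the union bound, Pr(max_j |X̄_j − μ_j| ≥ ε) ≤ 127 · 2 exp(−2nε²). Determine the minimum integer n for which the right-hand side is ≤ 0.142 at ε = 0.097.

Need 2·127·exp(−2nε²) ≤ 0.142, i.e. exp(−2nε²) ≤ 0.142/254.
So 2nε² ≥ ln(254/0.142) = 7.489262.
Hence n ≥ 7.489262/(2·0.097²) = 397.984.
The smallest integer n is 398.

398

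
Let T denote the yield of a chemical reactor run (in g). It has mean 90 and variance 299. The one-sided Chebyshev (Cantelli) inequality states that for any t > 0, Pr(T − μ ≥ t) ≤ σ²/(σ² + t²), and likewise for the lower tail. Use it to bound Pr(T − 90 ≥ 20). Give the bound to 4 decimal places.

Here σ² = 299 and t = 20, so σ² + t² = 699.
Cantelli's bound: 299/699 = 0.4278.

0.4278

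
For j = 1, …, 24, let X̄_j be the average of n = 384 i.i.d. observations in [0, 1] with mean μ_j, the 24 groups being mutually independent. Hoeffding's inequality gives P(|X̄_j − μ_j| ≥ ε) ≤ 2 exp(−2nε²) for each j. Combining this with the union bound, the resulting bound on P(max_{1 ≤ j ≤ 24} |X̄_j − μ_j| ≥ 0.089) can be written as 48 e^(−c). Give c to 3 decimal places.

6.083

Union bound over the 24 events: P(max_{1 ≤ j ≤ 24} |X̄_j − μ_j| ≥ 0.089) ≤ 24·2·exp(−2nε²) = 48 exp(−2·384·0.089²).
So c = 2·384·0.089² = 6.0833.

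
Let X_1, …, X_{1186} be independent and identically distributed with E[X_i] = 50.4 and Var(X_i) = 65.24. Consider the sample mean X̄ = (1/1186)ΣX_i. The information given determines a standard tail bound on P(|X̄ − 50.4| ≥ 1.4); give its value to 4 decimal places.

0.0281

With mean and variance of each term known, Chebyshev's inequality bounds the deviation of the sum (or sample mean).
Var(X̄) = Var(X_i)/n = 65.24/1186 = 0.055008.
Chebyshev: P(|X̄ − 50.4| ≥ 1.4) ≤ Var(X̄)/(1.4)² = 65.24/(1186·1.4²) = 0.0281.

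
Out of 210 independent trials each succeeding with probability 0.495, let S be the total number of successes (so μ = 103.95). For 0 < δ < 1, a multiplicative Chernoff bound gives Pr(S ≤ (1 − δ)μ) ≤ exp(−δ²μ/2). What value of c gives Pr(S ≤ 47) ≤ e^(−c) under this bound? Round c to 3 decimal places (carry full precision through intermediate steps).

Write 47 = (1 − δ)μ, so δ = 1 − 47/103.95 = 0.5478595…
Then the exponent is δ²μ/2 = (μ − 47)²/(2μ) = 15.600301.

15.600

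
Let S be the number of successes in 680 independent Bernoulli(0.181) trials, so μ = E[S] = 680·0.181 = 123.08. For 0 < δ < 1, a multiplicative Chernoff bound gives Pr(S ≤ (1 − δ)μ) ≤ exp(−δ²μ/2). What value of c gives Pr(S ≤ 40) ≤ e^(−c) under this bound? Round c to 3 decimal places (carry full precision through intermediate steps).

Write 40 = (1 − δ)μ, so δ = 1 − 40/123.08 = 0.6750081…
Then the exponent is δ²μ/2 = (μ − 40)²/(2μ) = 28.039838.

28.040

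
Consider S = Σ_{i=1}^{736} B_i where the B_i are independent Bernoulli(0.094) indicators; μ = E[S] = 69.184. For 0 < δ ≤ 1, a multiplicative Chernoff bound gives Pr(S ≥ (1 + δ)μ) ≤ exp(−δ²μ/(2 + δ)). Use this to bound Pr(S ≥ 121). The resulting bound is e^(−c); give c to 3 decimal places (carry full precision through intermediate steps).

Write 121 = (1 + δ)μ, so δ = 121/69.184 − 1 = 0.7489593…
Then the exponent is δ²μ/(2 + δ) = (121 − μ)² / (μ·(2 + δ)) = 14.117370.

14.117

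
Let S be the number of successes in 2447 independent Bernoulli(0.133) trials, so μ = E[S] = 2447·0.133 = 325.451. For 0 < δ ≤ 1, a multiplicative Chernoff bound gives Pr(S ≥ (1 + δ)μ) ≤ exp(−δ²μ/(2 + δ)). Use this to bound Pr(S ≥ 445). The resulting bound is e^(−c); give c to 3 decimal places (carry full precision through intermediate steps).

18.550

Write 445 = (1 + δ)μ, so δ = 445/325.451 − 1 = 0.3673333…
Then the exponent is δ²μ/(2 + δ) = (445 − μ)² / (μ·(2 + δ)) = 18.550126.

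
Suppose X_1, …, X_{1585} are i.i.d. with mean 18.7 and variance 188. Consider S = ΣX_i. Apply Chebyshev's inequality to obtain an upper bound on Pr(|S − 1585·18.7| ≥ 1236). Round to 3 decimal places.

0.195

Var(S) = n·Var(X_i) = 1585·188 = 297980.
Chebyshev: Pr(|S − 1585·18.7| ≥ 1236) ≤ Var(S)/1236² = 297980/1527696 = 0.1951.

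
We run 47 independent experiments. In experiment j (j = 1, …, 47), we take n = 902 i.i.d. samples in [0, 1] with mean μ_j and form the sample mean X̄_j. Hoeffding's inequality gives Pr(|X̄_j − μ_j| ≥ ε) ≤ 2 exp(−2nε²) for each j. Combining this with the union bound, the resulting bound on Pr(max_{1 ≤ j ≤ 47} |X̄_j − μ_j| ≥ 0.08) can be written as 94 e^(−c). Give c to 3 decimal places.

11.546

Union bound over the 47 events: Pr(max_{1 ≤ j ≤ 47} |X̄_j − μ_j| ≥ 0.08) ≤ 47·2·exp(−2nε²) = 94 exp(−2·902·0.08²).
So c = 2·902·0.08² = 11.5456.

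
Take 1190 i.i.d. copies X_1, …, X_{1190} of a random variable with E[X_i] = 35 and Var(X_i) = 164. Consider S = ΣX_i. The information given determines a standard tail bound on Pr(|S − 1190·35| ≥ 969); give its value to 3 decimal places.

With mean and variance of each term known, Chebyshev's inequality bounds the deviation of the sum (or sample mean).
Var(S) = n·Var(X_i) = 1190·164 = 195160.
Chebyshev: Pr(|S − 1190·35| ≥ 969) ≤ Var(S)/969² = 195160/938961 = 0.2078.

0.208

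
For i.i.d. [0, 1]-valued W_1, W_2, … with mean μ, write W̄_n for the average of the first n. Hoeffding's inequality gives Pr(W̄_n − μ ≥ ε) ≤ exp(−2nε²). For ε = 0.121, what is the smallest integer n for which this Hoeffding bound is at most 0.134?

Require exp(−2nε²) ≤ 0.134, i.e. 2nε² ≥ ln(1/0.134) = 2.009915.
So n ≥ 2.009915 / (2·0.121²) = 68.640.
The smallest integer n is 69.

69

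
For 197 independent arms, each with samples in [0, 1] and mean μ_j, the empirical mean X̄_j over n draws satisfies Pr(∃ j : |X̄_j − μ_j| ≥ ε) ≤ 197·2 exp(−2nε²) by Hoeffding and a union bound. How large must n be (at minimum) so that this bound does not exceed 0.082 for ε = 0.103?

Need 2·197·exp(−2nε²) ≤ 0.082, i.e. exp(−2nε²) ≤ 0.082/394.
So 2nε² ≥ ln(394/0.082) = 8.477387.
Hence n ≥ 8.477387/(2·0.103²) = 399.538.
The smallest integer n is 400.

400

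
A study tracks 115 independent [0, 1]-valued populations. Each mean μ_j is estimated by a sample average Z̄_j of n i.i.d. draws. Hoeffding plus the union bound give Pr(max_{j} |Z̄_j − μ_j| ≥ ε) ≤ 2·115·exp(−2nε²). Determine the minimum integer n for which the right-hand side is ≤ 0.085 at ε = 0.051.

Need 2·115·exp(−2nε²) ≤ 0.085, i.e. exp(−2nε²) ≤ 0.085/230.
So 2nε² ≥ ln(230/0.085) = 7.903183.
Hence n ≥ 7.903183/(2·0.051²) = 1519.259.
The smallest integer n is 1520.

1520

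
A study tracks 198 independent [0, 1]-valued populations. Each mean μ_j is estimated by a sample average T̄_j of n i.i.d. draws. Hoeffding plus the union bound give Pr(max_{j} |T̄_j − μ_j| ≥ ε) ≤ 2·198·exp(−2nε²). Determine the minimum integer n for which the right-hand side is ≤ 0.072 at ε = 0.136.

Need 2·198·exp(−2nε²) ≤ 0.072, i.e. exp(−2nε²) ≤ 0.072/396.
So 2nε² ≥ ln(396/0.072) = 8.612503.
Hence n ≥ 8.612503/(2·0.136²) = 232.821.
The smallest integer n is 233.

233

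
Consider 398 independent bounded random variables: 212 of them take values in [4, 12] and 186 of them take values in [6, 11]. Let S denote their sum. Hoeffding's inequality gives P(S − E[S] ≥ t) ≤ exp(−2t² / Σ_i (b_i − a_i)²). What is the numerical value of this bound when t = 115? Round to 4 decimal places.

Σ(b_i − a_i)² = 212·8² + 186·5² = 18218.
Exponent = 2·115² / 18218 = 1.45186.
Bound = exp(−1.45186) = 0.23413.

0.2341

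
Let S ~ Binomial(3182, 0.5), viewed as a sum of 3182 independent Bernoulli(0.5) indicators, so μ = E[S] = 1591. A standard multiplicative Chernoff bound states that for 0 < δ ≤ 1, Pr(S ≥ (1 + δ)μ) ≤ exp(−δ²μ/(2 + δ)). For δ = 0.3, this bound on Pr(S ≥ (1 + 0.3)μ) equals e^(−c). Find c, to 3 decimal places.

62.257

c = δ²μ/(2 + δ) = 0.3²·1591/(2 + 0.3) = 62.2565.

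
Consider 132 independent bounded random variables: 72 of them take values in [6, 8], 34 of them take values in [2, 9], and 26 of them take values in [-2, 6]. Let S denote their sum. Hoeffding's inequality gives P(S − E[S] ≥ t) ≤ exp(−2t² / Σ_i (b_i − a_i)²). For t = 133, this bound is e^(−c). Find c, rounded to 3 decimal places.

9.778

Σ(b_i − a_i)² = 72·2² + 34·7² + 26·8² = 3618.
c = 2t² / 3618 = 2·133² / 3618 = 9.7783.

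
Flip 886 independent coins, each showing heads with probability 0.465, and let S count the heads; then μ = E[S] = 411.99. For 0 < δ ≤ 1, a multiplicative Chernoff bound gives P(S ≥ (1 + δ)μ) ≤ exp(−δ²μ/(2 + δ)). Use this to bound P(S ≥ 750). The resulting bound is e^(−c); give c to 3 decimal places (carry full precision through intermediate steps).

Write 750 = (1 + δ)μ, so δ = 750/411.99 − 1 = 0.8204325…
Then the exponent is δ²μ/(2 + δ) = (750 − μ)² / (μ·(2 + δ)) = 98.323359.

98.323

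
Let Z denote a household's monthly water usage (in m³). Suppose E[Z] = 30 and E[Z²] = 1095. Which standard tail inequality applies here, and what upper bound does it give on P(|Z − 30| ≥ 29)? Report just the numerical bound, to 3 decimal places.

0.232

The first two moments determine the variance, so Chebyshev's inequality is the sharpest standard bound available.
Var(Z) = E[Z²] − (E[Z])² = 1095 − 900 = 195.
Chebyshev's inequality: P(|Z − μ| ≥ t) ≤ Var(Z)/t² = 195/841 = 0.2319.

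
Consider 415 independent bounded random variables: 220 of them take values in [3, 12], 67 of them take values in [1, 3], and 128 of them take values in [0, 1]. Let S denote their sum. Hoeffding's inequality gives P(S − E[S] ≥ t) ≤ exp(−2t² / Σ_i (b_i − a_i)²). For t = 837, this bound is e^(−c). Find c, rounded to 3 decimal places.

76.918

Σ(b_i − a_i)² = 220·9² + 67·2² + 128·1² = 18216.
c = 2t² / 18216 = 2·837² / 18216 = 76.9180.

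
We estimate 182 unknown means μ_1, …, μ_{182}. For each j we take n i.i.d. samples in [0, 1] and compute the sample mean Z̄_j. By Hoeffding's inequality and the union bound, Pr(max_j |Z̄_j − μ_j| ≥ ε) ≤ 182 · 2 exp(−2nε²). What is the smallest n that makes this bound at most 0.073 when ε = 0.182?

Need 2·182·exp(−2nε²) ≤ 0.073, i.e. exp(−2nε²) ≤ 0.073/364.
So 2nε² ≥ ln(364/0.073) = 8.514450.
Hence n ≥ 8.514450/(2·0.182²) = 128.524.
The smallest integer n is 129.

129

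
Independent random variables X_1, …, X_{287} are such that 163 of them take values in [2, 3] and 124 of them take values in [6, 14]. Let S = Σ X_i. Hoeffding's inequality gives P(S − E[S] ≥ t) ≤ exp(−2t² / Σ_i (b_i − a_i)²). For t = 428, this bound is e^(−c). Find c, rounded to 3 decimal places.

45.236

Σ(b_i − a_i)² = 163·1² + 124·8² = 8099.
c = 2t² / 8099 = 2·428² / 8099 = 45.2362.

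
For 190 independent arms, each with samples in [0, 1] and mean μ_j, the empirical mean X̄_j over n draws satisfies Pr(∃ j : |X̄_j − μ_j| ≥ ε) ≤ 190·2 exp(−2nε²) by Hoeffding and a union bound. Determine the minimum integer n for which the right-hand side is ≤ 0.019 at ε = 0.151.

218

Need 2·190·exp(−2nε²) ≤ 0.019, i.e. exp(−2nε²) ≤ 0.019/380.
So 2nε² ≥ ln(380/0.019) = 9.903488.
Hence n ≥ 9.903488/(2·0.151²) = 217.172.
The smallest integer n is 218.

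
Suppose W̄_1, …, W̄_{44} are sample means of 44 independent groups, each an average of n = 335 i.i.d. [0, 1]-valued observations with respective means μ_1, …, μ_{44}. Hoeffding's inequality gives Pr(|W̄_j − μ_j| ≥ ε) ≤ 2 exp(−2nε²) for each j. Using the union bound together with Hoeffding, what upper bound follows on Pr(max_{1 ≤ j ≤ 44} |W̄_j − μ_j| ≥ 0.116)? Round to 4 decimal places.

0.0107

Per-experiment Hoeffding bound: 2·exp(−2·335·0.116²) = 2·exp(−9.01552) = 0.00024302.
Union bound over 44 events: 44·0.00024302 = 0.01069.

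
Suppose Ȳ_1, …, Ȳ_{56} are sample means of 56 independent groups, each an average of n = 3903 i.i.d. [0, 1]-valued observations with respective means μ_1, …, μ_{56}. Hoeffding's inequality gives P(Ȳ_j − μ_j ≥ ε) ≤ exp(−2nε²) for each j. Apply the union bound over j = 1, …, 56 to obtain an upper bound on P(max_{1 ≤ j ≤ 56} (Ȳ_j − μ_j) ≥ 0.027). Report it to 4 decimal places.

0.1891

Per-experiment Hoeffding bound: exp(−2·3903·0.027²) = exp(−5.69057) = 0.0033777.
Union bound over 56 events: 56·0.0033777 = 0.18915.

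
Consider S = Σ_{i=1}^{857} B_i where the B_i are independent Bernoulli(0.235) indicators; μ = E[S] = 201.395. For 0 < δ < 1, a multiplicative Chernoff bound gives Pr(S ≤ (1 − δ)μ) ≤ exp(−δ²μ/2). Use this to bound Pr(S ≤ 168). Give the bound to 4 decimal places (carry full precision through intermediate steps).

0.0627

Write 168 = (1 − δ)μ, so δ = 1 − 168/201.395 = 0.1658184…
Then the exponent is δ²μ/2 = (μ − 168)²/(2μ) = 2.768753.
Bound = exp(−2.768753) = 0.06274.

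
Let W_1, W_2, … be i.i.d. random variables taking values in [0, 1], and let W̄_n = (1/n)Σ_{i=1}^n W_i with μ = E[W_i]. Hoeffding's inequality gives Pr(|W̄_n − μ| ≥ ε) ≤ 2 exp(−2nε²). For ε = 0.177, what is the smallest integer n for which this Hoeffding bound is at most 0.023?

Require 2·exp(−2nε²) ≤ 0.023, i.e. 2nε² ≥ ln(2/0.023) = 4.465408.
So n ≥ 4.465408 / (2·0.177²) = 71.266.
The smallest integer n is 72.

72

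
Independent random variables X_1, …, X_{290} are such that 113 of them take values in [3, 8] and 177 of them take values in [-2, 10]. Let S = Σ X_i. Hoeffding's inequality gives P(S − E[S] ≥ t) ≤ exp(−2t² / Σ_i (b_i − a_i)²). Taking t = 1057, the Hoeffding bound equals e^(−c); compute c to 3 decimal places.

78.921

Σ(b_i − a_i)² = 113·5² + 177·12² = 28313.
c = 2t² / 28313 = 2·1057² / 28313 = 78.9213.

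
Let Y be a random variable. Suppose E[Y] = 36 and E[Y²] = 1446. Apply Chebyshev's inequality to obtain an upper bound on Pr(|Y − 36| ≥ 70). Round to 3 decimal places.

0.031

Var(Y) = E[Y²] − (E[Y])² = 1446 − 1296 = 150.
Chebyshev's inequality: Pr(|Y − μ| ≥ t) ≤ Var(Y)/t² = 150/4900 = 0.0306.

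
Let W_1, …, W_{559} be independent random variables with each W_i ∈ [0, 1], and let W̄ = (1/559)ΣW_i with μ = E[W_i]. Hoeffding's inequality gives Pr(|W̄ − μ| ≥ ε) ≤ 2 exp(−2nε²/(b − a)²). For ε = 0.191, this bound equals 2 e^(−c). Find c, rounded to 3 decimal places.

40.786

c = 2nε²/(b − a)² = 2·559·0.191² / 1² = 40.7858.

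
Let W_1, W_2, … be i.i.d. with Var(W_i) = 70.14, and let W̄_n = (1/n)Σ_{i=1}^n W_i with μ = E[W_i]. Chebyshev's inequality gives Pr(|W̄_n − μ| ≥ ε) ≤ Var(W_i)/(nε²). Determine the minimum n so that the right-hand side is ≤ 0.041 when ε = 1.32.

982

Require 70.14/(n·1.32²) ≤ 0.041, i.e. n ≥ 70.14/(0.041·1.32²) = 981.825.
The smallest integer n is 982.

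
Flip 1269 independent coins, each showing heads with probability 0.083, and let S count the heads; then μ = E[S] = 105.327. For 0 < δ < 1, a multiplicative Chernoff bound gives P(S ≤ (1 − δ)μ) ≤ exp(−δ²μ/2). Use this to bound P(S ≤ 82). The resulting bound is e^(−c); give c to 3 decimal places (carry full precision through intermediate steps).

2.583

Write 82 = (1 − δ)μ, so δ = 1 − 82/105.327 = 0.2214722…
Then the exponent is δ²μ/2 = (μ − 82)²/(2μ) = 2.583141.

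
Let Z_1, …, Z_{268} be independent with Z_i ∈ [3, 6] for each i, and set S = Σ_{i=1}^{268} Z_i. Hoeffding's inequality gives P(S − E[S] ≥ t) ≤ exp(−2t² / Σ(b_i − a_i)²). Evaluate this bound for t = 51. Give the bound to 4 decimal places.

0.1157

Σ(b_i − a_i)² = 268·(3)² = 2412.
Exponent = 2·51²/2412 = 2.1567.
Bound = exp(−2.1567) = 0.11570.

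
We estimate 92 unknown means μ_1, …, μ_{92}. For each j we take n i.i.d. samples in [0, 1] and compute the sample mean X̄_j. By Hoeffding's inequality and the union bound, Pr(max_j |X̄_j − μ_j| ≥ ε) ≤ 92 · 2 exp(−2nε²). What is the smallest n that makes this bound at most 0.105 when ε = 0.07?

763

Need 2·92·exp(−2nε²) ≤ 0.105, i.e. exp(−2nε²) ≤ 0.105/184.
So 2nε² ≥ ln(184/0.105) = 7.468731.
Hence n ≥ 7.468731/(2·0.07²) = 762.115.
The smallest integer n is 763.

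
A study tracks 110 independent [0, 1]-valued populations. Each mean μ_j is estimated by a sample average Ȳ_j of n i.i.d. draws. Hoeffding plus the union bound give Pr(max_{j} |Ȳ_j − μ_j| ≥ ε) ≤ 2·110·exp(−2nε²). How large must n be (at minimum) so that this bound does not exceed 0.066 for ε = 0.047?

Need 2·110·exp(−2nε²) ≤ 0.066, i.e. exp(−2nε²) ≤ 0.066/220.
So 2nε² ≥ ln(220/0.066) = 8.111728.
Hence n ≥ 8.111728/(2·0.047²) = 1836.063.
The smallest integer n is 1837.

1837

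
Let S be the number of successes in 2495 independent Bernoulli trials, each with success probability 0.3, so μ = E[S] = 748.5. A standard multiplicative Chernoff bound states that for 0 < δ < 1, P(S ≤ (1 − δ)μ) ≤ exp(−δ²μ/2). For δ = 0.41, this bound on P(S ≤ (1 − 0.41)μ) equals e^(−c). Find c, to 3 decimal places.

c = δ²μ/2 = 0.41²·748.5/2 = 62.9114.

62.911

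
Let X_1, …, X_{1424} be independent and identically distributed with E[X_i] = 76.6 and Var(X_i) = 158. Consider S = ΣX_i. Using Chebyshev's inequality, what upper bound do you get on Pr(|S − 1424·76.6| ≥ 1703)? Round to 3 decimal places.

Var(S) = n·Var(X_i) = 1424·158 = 224992.
Chebyshev: Pr(|S − 1424·76.6| ≥ 1703) ≤ Var(S)/1703² = 224992/2900209 = 0.0776.

0.078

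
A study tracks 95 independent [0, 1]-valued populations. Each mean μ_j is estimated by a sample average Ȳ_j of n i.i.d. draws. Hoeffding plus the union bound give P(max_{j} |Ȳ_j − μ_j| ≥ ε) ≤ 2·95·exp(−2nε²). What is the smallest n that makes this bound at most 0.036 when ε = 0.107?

Need 2·95·exp(−2nε²) ≤ 0.036, i.e. exp(−2nε²) ≤ 0.036/190.
So 2nε² ≥ ln(190/0.036) = 8.571260.
Hence n ≥ 8.571260/(2·0.107²) = 374.324.
The smallest integer n is 375.

375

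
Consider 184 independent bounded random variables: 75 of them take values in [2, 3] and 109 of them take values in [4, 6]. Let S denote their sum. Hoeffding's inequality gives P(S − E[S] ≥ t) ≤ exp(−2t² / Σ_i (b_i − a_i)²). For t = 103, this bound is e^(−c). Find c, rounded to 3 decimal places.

Σ(b_i − a_i)² = 75·1² + 109·2² = 511.
c = 2t² / 511 = 2·103² / 511 = 41.5225.

41.523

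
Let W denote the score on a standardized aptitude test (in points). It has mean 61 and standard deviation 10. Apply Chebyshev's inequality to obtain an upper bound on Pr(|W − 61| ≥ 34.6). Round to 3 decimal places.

Chebyshev: Pr(|W − μ| ≥ t) ≤ Var(W)/t².
Var(W) = σ² = 10² = 100.
Bound = 100 / 1197.16 = 0.0835.

0.084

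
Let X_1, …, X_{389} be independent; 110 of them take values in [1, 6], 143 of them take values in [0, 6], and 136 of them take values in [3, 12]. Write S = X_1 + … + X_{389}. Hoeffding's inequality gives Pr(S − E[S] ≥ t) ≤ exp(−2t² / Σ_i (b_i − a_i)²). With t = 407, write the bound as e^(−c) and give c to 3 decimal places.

Σ(b_i − a_i)² = 110·5² + 143·6² + 136·9² = 18914.
c = 2t² / 18914 = 2·407² / 18914 = 17.5160.

17.516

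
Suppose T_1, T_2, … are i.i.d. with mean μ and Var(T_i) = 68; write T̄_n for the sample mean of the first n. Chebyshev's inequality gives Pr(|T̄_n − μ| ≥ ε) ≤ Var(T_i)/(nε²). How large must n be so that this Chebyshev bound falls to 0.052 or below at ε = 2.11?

294

Require 68/(n·2.11²) ≤ 0.052, i.e. n ≥ 68/(0.052·2.11²) = 293.725.
The smallest integer n is 294.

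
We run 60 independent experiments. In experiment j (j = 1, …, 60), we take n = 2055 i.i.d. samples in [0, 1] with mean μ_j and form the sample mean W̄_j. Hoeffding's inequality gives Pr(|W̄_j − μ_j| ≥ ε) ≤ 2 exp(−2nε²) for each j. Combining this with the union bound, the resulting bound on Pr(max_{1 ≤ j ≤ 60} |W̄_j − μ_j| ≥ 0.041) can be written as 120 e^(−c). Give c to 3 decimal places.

Union bound over the 60 events: Pr(max_{1 ≤ j ≤ 60} |W̄_j − μ_j| ≥ 0.041) ≤ 60·2·exp(−2nε²) = 120 exp(−2·2055·0.041²).
So c = 2·2055·0.041² = 6.9089.

6.909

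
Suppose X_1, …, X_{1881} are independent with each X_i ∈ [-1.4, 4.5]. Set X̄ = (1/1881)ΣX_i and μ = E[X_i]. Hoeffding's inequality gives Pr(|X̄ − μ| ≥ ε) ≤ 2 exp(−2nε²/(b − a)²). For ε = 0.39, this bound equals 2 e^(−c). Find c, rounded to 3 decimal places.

16.438

c = 2nε²/(b − a)² = 2·1881·0.39² / 5.9² = 16.4378.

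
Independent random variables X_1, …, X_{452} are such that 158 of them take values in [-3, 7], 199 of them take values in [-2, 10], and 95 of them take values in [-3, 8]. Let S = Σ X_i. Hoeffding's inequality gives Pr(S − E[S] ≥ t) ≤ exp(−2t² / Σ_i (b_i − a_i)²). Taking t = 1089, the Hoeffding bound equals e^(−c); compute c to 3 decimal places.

42.391

Σ(b_i − a_i)² = 158·10² + 199·12² + 95·11² = 55951.
c = 2t² / 55951 = 2·1089² / 55951 = 42.3914.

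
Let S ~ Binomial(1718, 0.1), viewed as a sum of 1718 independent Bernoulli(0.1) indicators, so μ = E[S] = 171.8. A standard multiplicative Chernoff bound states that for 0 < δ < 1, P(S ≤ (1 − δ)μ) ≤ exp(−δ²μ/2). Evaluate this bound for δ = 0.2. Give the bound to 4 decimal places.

0.0322

Exponent = δ²μ/2 = 0.2²·171.8/2 = 3.4360.
Bound = exp(−3.4360) = 0.03219.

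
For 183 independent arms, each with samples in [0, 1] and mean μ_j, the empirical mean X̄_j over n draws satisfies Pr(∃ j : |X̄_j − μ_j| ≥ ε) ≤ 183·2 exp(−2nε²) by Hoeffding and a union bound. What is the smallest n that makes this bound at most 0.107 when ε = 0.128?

249

Need 2·183·exp(−2nε²) ≤ 0.107, i.e. exp(−2nε²) ≤ 0.107/366.
So 2nε² ≥ ln(366/0.107) = 8.137560.
Hence n ≥ 8.137560/(2·0.128²) = 248.339.
The smallest integer n is 249.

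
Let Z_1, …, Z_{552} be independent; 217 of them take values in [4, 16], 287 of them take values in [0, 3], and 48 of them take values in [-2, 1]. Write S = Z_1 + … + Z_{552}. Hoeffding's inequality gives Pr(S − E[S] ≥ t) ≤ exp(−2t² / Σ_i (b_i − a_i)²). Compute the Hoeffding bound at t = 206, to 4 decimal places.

0.0840

Σ(b_i − a_i)² = 217·12² + 287·3² + 48·3² = 34263.
Exponent = 2·206² / 34263 = 2.47707.
Bound = exp(−2.47707) = 0.08399.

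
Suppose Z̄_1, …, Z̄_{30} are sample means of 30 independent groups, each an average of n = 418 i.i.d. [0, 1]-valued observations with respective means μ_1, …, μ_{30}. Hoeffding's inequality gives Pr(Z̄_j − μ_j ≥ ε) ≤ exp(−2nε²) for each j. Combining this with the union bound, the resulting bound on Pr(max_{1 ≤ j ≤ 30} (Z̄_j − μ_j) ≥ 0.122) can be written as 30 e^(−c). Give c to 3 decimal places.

12.443

Union bound over the 30 events: Pr(max_{1 ≤ j ≤ 30} (Z̄_j − μ_j) ≥ 0.122) ≤ 30·exp(−2nε²) = 30 exp(−2·418·0.122²).
So c = 2·418·0.122² = 12.4430.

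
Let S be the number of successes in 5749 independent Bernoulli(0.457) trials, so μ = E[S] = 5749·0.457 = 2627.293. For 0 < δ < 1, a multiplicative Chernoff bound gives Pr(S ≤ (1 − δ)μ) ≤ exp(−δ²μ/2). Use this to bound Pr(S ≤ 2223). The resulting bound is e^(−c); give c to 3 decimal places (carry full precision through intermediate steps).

31.107

Write 2223 = (1 − δ)μ, so δ = 1 − 2223/2627.293 = 0.153882…
Then the exponent is δ²μ/2 = (μ − 2223)²/(2μ) = 31.106700.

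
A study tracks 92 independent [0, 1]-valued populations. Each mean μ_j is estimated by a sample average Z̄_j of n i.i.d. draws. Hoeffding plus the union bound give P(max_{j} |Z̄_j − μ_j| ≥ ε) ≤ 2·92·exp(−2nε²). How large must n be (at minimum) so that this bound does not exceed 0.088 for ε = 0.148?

175

Need 2·92·exp(−2nε²) ≤ 0.088, i.e. exp(−2nε²) ≤ 0.088/184.
So 2nε² ≥ ln(184/0.088) = 7.645354.
Hence n ≥ 7.645354/(2·0.148²) = 174.520.
The smallest integer n is 175.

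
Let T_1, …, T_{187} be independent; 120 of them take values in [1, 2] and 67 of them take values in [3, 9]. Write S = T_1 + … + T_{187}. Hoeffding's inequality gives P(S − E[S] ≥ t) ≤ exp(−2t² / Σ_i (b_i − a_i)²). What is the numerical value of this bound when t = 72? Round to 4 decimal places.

0.0167

Σ(b_i − a_i)² = 120·1² + 67·6² = 2532.
Exponent = 2·72² / 2532 = 4.09479.
Bound = exp(−4.09479) = 0.01666.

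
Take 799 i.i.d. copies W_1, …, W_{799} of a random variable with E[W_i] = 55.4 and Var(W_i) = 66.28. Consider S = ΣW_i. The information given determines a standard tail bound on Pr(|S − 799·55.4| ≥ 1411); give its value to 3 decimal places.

With mean and variance of each term known, Chebyshev's inequality bounds the deviation of the sum (or sample mean).
Var(S) = n·Var(W_i) = 799·66.28 = 52957.72.
Chebyshev: Pr(|S − 799·55.4| ≥ 1411) ≤ Var(S)/1411² = 52957.72/1990921 = 0.0266.

0.027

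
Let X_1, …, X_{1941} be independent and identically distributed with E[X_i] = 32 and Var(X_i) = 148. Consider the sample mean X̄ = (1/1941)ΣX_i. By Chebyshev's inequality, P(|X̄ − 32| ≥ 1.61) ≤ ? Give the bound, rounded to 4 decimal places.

Var(X̄) = Var(X_i)/n = 148/1941 = 0.076249.
Chebyshev: P(|X̄ − 32| ≥ 1.61) ≤ Var(X̄)/(1.61)² = 148/(1941·1.61²) = 0.0294.

0.0294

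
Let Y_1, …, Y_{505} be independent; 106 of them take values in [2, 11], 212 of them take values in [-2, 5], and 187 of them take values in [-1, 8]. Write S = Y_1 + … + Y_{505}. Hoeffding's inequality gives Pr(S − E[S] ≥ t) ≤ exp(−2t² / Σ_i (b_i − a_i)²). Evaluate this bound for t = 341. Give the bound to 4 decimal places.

Σ(b_i − a_i)² = 106·9² + 212·7² + 187·9² = 34121.
Exponent = 2·341² / 34121 = 6.81580.
Bound = exp(−6.81580) = 0.00110.

0.0011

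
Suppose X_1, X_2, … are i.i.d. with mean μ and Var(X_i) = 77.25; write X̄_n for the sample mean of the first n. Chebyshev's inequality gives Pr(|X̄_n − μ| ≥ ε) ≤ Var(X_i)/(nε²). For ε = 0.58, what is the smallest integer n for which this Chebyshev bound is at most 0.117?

Require 77.25/(n·0.58²) ≤ 0.117, i.e. n ≥ 77.25/(0.117·0.58²) = 1962.712.
The smallest integer n is 1963.

1963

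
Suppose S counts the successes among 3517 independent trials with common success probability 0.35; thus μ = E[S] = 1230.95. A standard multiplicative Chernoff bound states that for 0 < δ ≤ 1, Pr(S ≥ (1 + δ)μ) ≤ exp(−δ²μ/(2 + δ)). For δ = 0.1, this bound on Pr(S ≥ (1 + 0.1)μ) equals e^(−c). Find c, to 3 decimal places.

5.862

c = δ²μ/(2 + δ) = 0.1²·1230.95/(2 + 0.1) = 5.8617.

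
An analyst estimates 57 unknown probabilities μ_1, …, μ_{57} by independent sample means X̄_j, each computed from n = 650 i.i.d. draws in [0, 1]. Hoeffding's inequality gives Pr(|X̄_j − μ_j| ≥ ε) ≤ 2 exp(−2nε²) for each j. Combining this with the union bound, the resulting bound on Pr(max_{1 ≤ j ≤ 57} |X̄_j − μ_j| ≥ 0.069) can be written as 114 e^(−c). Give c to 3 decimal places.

6.189

Union bound over the 57 events: Pr(max_{1 ≤ j ≤ 57} |X̄_j − μ_j| ≥ 0.069) ≤ 57·2·exp(−2nε²) = 114 exp(−2·650·0.069²).
So c = 2·650·0.069² = 6.1893.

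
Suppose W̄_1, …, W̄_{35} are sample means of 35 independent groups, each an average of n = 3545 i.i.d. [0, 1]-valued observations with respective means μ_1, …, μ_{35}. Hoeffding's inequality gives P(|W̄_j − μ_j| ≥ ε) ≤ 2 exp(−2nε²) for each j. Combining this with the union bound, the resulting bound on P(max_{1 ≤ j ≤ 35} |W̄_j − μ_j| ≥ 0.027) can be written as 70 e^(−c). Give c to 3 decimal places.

5.169

Union bound over the 35 events: P(max_{1 ≤ j ≤ 35} |W̄_j − μ_j| ≥ 0.027) ≤ 35·2·exp(−2nε²) = 70 exp(−2·3545·0.027²).
So c = 2·3545·0.027² = 5.1686.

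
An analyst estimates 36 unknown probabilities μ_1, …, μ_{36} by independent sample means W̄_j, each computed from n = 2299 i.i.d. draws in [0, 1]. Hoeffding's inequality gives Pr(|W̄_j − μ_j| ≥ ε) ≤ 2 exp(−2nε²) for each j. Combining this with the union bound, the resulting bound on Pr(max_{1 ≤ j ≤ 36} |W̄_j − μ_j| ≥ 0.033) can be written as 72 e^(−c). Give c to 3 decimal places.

Union bound over the 36 events: Pr(max_{1 ≤ j ≤ 36} |W̄_j − μ_j| ≥ 0.033) ≤ 36·2·exp(−2nε²) = 72 exp(−2·2299·0.033²).
So c = 2·2299·0.033² = 5.0072.

5.007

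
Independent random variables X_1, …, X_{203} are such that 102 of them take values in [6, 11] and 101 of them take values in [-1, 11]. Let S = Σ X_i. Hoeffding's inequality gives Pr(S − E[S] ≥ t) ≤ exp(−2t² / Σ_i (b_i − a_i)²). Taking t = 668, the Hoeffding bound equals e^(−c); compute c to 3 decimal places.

52.208

Σ(b_i − a_i)² = 102·5² + 101·12² = 17094.
c = 2t² / 17094 = 2·668² / 17094 = 52.2083.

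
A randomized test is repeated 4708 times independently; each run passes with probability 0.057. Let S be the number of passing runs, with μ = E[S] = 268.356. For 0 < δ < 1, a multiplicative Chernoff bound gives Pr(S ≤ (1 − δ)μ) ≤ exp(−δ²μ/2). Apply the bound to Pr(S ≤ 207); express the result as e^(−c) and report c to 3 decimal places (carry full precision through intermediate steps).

7.014

Write 207 = (1 − δ)μ, so δ = 1 − 207/268.356 = 0.2286366…
Then the exponent is δ²μ/2 = (μ − 207)²/(2μ) = 7.014113.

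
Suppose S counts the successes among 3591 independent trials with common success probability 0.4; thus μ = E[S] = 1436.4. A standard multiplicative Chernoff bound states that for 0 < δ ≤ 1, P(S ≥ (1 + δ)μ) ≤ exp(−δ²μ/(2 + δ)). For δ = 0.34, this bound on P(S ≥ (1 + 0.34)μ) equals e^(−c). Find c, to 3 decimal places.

70.961

c = δ²μ/(2 + δ) = 0.34²·1436.4/(2 + 0.34) = 70.9606.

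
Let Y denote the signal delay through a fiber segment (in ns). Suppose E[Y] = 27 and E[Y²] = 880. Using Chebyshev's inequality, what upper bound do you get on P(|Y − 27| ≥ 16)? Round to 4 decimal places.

0.5898

Var(Y) = E[Y²] − (E[Y])² = 880 − 729 = 151.
Chebyshev's inequality: P(|Y − μ| ≥ t) ≤ Var(Y)/t² = 151/256 = 0.5898.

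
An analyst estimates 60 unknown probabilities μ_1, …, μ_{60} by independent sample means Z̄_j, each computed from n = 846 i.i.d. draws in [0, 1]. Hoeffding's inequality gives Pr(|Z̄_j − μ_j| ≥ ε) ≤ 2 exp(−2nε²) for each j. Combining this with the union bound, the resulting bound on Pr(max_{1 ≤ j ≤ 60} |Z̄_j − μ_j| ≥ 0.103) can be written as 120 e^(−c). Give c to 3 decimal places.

17.950

Union bound over the 60 events: Pr(max_{1 ≤ j ≤ 60} |Z̄_j − μ_j| ≥ 0.103) ≤ 60·2·exp(−2nε²) = 120 exp(−2·846·0.103²).
So c = 2·846·0.103² = 17.9504.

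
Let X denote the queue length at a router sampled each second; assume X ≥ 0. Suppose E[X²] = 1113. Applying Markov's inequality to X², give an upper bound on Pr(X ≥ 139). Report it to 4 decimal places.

0.0576

Since X ≥ 0, the event {X ≥ 139} is the same as {X² ≥ 19321}.
Markov's inequality applied to X² gives Pr(X² ≥ 19321) ≤ E[X²]/19321 = 1113/19321 = 0.0576.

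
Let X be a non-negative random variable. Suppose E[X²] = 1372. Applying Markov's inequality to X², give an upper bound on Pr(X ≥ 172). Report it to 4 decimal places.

Since X ≥ 0, the event {X ≥ 172} is the same as {X² ≥ 29584}.
Markov's inequality applied to X² gives Pr(X² ≥ 29584) ≤ E[X²]/29584 = 1372/29584 = 0.0464.

0.0464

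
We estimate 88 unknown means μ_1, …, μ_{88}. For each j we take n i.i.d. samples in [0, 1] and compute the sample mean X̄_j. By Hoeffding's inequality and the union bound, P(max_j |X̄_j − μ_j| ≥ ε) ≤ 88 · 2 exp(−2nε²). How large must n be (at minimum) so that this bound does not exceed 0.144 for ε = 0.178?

113

Need 2·88·exp(−2nε²) ≤ 0.144, i.e. exp(−2nε²) ≤ 0.144/176.
So 2nε² ≥ ln(176/0.144) = 7.108426.
Hence n ≥ 7.108426/(2·0.178²) = 112.177.
The smallest integer n is 113.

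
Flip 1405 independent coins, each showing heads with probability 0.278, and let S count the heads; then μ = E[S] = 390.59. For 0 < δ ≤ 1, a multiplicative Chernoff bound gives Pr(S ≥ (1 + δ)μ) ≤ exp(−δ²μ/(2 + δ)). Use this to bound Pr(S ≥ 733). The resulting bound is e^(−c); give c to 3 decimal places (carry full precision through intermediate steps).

Write 733 = (1 + δ)μ, so δ = 733/390.59 − 1 = 0.8766481…
Then the exponent is δ²μ/(2 + δ) = (733 − μ)² / (μ·(2 + δ)) = 104.348213.

104.348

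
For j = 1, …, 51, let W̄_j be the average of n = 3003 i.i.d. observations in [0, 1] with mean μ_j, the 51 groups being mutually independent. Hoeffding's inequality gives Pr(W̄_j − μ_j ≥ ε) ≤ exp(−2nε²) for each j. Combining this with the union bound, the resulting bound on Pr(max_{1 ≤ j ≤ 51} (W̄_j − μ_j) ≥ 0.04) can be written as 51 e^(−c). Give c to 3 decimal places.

9.610

Union bound over the 51 events: Pr(max_{1 ≤ j ≤ 51} (W̄_j − μ_j) ≥ 0.04) ≤ 51·exp(−2nε²) = 51 exp(−2·3003·0.04²).
So c = 2·3003·0.04² = 9.6096.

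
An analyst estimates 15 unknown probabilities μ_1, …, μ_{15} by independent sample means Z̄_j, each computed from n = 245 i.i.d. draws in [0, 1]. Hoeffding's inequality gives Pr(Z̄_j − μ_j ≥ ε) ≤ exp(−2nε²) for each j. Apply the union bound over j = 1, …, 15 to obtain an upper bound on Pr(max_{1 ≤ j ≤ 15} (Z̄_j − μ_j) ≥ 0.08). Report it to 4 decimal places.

0.6518

Per-experiment Hoeffding bound: exp(−2·245·0.08²) = exp(−3.13600) = 0.043456.
Union bound over 15 events: 15·0.043456 = 0.65184.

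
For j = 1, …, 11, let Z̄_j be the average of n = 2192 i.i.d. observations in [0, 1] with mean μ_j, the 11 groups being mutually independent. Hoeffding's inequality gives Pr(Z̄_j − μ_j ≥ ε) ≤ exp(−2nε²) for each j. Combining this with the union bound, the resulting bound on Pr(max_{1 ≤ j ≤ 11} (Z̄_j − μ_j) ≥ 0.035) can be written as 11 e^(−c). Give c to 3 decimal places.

5.370

Union bound over the 11 events: Pr(max_{1 ≤ j ≤ 11} (Z̄_j − μ_j) ≥ 0.035) ≤ 11·exp(−2nε²) = 11 exp(−2·2192·0.035²).
So c = 2·2192·0.035² = 5.3704.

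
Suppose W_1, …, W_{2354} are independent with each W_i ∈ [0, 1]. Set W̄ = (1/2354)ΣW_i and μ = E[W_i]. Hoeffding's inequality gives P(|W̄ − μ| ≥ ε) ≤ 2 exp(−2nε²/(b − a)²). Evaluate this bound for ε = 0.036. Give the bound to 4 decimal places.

0.0045

Exponent: 2nε²/(b − a)² = 2·2354·0.036² / 1² = 6.10157.
Bound = 2·exp(−6.10157) = 0.00448.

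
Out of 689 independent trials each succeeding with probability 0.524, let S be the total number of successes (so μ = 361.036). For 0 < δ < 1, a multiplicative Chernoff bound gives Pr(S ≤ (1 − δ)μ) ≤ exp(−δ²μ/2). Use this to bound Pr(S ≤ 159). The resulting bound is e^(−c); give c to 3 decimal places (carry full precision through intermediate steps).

Write 159 = (1 − δ)μ, so δ = 1 − 159/361.036 = 0.5596007…
Then the exponent is δ²μ/2 = (μ − 159)²/(2μ) = 56.529744.

56.530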